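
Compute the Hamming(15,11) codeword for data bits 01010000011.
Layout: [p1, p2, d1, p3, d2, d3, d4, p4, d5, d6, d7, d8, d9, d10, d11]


Parity bits: p1=1, p2=1, p3=0, p4=0

110010100000011


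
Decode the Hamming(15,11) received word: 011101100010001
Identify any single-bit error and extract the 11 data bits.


Syndrome = 0: no error detected

Data: 10110010001 (no errors)


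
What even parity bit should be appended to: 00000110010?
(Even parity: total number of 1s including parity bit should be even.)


Number of 1s in data: 3
Parity bit: 1

1


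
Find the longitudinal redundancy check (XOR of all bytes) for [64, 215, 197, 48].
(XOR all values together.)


XOR chain: 64 ^ 215 ^ 197 ^ 48 = 98

98


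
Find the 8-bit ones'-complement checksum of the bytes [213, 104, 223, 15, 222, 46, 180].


Sum = 1003 mod 256 = 235
Complement = 20

20


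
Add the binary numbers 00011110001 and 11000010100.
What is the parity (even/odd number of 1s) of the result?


00011110001 = 241
11000010100 = 1556
Sum = 1797 = 11100000101
1s count = 5

odd parity (5 ones in 11100000101)


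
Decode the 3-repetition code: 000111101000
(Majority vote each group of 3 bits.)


Groups: 000, 111, 101, 000
Majority votes: 0110

0110


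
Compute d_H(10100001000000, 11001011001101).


XOR: 01101010001101
Count of 1s: 7

7


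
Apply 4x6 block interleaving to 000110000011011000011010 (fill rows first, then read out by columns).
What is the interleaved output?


Matrix:
  000110
  000011
  011000
  011010
Read columns: 000000110011100011010100

000000110011100011010100


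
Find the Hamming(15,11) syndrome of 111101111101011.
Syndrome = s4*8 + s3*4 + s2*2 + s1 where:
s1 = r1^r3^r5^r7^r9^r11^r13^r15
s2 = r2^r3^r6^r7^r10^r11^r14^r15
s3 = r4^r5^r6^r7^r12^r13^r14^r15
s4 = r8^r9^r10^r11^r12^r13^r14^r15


s1=1, s2=1, s3=0, s4=0

Syndrome = 3 (error at position 3)


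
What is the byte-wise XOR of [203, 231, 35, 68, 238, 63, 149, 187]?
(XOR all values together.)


XOR chain: 203 ^ 231 ^ 35 ^ 68 ^ 238 ^ 63 ^ 149 ^ 187 = 180

180


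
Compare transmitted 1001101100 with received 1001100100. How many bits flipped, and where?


XOR: 0000001000

1 error(s) at position(s): 6


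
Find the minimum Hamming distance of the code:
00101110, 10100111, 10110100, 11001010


Comparing all pairs, minimum distance: 3
Can detect 2 errors, correct 1 errors

3


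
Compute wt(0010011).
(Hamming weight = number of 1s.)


Counting 1s in 0010011

3


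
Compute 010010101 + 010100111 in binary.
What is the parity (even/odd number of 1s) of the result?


010010101 = 149
010100111 = 167
Sum = 316 = 100111100
1s count = 5

odd parity (5 ones in 100111100)


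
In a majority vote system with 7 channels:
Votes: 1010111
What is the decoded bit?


Ones: 5 out of 7
Threshold: 4

1 (5/7 voted 1)


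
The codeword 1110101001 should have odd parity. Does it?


Number of 1s: 6

No, parity error (6 ones)


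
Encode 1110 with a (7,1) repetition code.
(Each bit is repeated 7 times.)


Each bit -> 7 copies

1111111111111111111110000000


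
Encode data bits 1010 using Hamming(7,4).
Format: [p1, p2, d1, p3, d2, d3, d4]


Parity bits: p1=1, p2=0, p3=1

1011010


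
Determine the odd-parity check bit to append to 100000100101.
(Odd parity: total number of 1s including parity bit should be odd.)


Number of 1s in data: 4
Parity bit: 1

1


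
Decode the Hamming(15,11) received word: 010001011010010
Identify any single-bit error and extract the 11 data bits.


Syndrome = 0: no error detected

Data: 00101010010 (no errors)


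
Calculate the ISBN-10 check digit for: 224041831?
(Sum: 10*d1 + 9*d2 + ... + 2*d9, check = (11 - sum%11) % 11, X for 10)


Weighted sum: 142
142 mod 11 = 10

Check digit: 1


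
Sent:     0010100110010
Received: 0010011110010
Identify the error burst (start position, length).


XOR: 0000111000000

Burst at position 4, length 3


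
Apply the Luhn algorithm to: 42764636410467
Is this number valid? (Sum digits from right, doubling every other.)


Luhn sum = 70
70 mod 10 = 0

Valid (Luhn sum mod 10 = 0)


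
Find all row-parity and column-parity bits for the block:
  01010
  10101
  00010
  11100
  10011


Row parities: 01111
Column parities: 10010

Row P: 01111, Col P: 10010, Corner: 0


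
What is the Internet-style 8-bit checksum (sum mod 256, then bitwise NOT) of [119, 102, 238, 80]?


Sum = 539 mod 256 = 27
Complement = 228

228


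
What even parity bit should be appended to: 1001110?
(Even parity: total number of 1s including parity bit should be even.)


Number of 1s in data: 4
Parity bit: 0

0


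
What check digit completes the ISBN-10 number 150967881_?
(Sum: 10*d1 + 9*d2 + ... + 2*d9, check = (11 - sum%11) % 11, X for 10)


Weighted sum: 247
247 mod 11 = 5

Check digit: 6


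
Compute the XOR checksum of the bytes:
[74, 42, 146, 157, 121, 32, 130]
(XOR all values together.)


XOR chain: 74 ^ 42 ^ 146 ^ 157 ^ 121 ^ 32 ^ 130 = 180

180


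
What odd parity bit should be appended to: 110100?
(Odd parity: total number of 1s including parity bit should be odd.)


Number of 1s in data: 3
Parity bit: 0

0


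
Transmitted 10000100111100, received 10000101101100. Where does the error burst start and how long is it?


XOR: 00000001010000

Burst at position 7, length 3


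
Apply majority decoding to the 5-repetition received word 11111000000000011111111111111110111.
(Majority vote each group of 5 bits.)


Groups: 11111, 00000, 00000, 11111, 11111, 11111, 10111
Majority votes: 1001111

1001111


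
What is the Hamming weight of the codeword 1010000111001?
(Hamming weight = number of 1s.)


Counting 1s in 1010000111001

6


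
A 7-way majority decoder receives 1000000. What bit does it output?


Ones: 1 out of 7
Threshold: 4

0 (1/7 voted 1)


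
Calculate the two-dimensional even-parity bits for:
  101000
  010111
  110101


Row parities: 000
Column parities: 001010

Row P: 000, Col P: 001010, Corner: 0


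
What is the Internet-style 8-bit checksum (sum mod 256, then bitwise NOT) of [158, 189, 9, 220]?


Sum = 576 mod 256 = 64
Complement = 191

191


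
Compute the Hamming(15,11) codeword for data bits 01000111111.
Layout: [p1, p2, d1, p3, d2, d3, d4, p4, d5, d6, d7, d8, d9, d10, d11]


Parity bits: p1=0, p2=0, p3=1, p4=0

000110000111111


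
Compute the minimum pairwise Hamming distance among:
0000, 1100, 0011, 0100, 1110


Comparing all pairs, minimum distance: 1
Can detect 0 errors, correct 0 errors

1


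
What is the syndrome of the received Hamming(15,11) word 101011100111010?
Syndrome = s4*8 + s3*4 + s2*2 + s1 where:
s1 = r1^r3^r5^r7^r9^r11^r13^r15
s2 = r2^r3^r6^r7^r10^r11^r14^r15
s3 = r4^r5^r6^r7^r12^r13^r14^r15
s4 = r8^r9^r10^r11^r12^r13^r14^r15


s1=1, s2=0, s3=1, s4=0

Syndrome = 5 (error at position 5)


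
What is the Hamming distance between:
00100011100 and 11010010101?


XOR: 11110001001
Count of 1s: 6

6


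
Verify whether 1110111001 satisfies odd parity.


Number of 1s: 7

Yes, parity is correct (7 ones)


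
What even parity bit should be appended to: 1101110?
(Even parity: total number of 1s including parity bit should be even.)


Number of 1s in data: 5
Parity bit: 1

1


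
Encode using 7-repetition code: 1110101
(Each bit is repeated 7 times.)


Each bit -> 7 copies

1111111111111111111110000000111111100000001111111


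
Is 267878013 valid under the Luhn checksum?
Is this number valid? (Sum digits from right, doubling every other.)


Luhn sum = 38
38 mod 10 = 8

Invalid (Luhn sum mod 10 = 8)


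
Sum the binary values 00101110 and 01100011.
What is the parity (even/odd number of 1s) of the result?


00101110 = 46
01100011 = 99
Sum = 145 = 10010001
1s count = 3

odd parity (3 ones in 10010001)


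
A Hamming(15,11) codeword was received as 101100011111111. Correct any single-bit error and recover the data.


Syndrome = 6: error at position 6

Data: 10101111111 (corrected bit 6)


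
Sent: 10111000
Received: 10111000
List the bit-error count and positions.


XOR: 00000000

0 errors (received matches sent)


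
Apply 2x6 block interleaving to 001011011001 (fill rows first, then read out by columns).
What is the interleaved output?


Matrix:
  001011
  011001
Read columns: 000111001011

000111001011


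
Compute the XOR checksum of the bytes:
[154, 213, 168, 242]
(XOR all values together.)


XOR chain: 154 ^ 213 ^ 168 ^ 242 = 21

21


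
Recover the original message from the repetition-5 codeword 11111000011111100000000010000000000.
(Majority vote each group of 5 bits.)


Groups: 11111, 00001, 11111, 00000, 00001, 00000, 00000
Majority votes: 1010000

1010000


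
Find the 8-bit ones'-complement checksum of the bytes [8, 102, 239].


Sum = 349 mod 256 = 93
Complement = 162

162


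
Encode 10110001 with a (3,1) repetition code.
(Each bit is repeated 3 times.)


Each bit -> 3 copies

111000111111000000000111


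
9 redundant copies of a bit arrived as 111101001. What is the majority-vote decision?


Ones: 6 out of 9
Threshold: 5

1 (6/9 voted 1)


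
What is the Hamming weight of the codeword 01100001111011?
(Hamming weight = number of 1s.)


Counting 1s in 01100001111011

8


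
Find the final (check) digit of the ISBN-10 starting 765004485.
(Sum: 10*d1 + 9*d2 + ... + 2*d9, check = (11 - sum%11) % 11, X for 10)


Weighted sum: 234
234 mod 11 = 3

Check digit: 8


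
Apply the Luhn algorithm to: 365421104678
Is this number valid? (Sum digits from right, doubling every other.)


Luhn sum = 51
51 mod 10 = 1

Invalid (Luhn sum mod 10 = 1)


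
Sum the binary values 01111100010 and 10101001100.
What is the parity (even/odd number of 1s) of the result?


01111100010 = 994
10101001100 = 1356
Sum = 2350 = 100100101110
1s count = 6

even parity (6 ones in 100100101110)


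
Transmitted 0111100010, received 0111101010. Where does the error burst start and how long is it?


XOR: 0000001000

Burst at position 6, length 1


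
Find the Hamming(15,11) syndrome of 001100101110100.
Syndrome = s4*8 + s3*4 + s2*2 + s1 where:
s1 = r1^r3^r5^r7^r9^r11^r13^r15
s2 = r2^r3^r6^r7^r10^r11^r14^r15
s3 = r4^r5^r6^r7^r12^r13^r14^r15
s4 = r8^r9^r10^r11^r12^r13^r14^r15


s1=1, s2=0, s3=1, s4=0

Syndrome = 5 (error at position 5)


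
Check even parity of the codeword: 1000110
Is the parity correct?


Number of 1s: 3

No, parity error (3 ones)


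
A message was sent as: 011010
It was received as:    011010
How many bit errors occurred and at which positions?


XOR: 000000

0 errors (received matches sent)


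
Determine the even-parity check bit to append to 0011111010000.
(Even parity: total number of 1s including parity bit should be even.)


Number of 1s in data: 6
Parity bit: 0

0


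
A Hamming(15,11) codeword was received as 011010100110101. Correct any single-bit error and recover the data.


Syndrome = 0: no error detected

Data: 11010110101 (no errors)


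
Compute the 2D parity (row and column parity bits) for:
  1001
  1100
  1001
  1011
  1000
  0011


Row parities: 000110
Column parities: 1100

Row P: 000110, Col P: 1100, Corner: 0


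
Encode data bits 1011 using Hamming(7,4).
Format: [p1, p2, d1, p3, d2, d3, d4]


Parity bits: p1=0, p2=1, p3=0

0110011


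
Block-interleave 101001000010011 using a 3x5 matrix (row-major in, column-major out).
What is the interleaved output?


Matrix:
  10100
  10000
  10011
Read columns: 111000100001001

111000100001001


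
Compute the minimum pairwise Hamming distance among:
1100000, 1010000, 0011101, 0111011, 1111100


Comparing all pairs, minimum distance: 2
Can detect 1 errors, correct 0 errors

2


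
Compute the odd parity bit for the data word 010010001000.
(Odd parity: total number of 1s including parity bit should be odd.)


Number of 1s in data: 3
Parity bit: 0

0


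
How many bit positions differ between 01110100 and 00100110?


XOR: 01010010
Count of 1s: 3

3


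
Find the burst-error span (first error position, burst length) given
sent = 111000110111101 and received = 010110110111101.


XOR: 101110000000000

Burst at position 0, length 5


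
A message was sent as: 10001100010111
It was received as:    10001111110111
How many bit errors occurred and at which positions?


XOR: 00000011100000

3 error(s) at position(s): 6, 7, 8


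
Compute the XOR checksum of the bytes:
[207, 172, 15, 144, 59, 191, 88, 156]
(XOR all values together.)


XOR chain: 207 ^ 172 ^ 15 ^ 144 ^ 59 ^ 191 ^ 88 ^ 156 = 188

188


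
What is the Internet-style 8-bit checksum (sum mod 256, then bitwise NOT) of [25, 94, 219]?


Sum = 338 mod 256 = 82
Complement = 173

173


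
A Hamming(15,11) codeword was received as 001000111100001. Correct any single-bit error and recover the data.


Syndrome = 0: no error detected

Data: 10011100001 (no errors)


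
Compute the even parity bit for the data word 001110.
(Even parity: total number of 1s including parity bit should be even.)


Number of 1s in data: 3
Parity bit: 1

1


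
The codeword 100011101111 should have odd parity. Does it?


Number of 1s: 8

No, parity error (8 ones)


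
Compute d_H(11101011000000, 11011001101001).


XOR: 00110010101001
Count of 1s: 6

6


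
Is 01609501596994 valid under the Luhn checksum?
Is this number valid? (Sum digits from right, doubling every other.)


Luhn sum = 54
54 mod 10 = 4

Invalid (Luhn sum mod 10 = 4)


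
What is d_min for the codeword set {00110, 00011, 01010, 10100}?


Comparing all pairs, minimum distance: 2
Can detect 1 errors, correct 0 errors

2


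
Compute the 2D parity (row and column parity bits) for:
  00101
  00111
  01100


Row parities: 010
Column parities: 01110

Row P: 010, Col P: 01110, Corner: 1


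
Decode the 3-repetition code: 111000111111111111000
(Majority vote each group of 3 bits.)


Groups: 111, 000, 111, 111, 111, 111, 000
Majority votes: 1011110

1011110


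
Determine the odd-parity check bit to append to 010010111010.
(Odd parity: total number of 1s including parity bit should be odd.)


Number of 1s in data: 6
Parity bit: 1

1


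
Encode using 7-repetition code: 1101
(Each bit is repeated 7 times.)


Each bit -> 7 copies

1111111111111100000001111111


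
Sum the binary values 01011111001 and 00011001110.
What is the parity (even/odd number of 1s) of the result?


01011111001 = 761
00011001110 = 206
Sum = 967 = 1111000111
1s count = 7

odd parity (7 ones in 1111000111)


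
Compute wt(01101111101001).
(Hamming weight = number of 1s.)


Counting 1s in 01101111101001

9


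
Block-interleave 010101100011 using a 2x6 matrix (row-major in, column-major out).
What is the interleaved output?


Matrix:
  010101
  100011
Read columns: 011000100111

011000100111


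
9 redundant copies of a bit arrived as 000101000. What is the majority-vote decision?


Ones: 2 out of 9
Threshold: 5

0 (2/9 voted 1)


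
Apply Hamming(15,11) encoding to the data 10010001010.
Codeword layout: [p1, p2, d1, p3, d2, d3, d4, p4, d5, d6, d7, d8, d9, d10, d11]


Parity bits: p1=0, p2=1, p3=1, p4=0

011100100001010


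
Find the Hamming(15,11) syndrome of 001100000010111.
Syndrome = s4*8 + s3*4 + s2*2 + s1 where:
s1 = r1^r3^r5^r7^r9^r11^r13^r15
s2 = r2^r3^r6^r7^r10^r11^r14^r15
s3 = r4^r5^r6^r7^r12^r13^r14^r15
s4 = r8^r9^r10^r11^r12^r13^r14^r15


s1=0, s2=0, s3=0, s4=0

Syndrome = 0 (no error)


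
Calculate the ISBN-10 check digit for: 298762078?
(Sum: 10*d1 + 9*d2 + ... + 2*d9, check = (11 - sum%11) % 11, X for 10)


Weighted sum: 297
297 mod 11 = 0

Check digit: 0


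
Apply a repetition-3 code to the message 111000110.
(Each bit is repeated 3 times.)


Each bit -> 3 copies

111111111000000000111111000


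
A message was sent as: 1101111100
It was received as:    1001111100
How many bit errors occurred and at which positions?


XOR: 0100000000

1 error(s) at position(s): 1


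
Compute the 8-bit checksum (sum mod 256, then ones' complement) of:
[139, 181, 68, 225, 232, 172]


Sum = 1017 mod 256 = 249
Complement = 6

6


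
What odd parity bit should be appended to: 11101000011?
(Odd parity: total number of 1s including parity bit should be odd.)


Number of 1s in data: 6
Parity bit: 1

1


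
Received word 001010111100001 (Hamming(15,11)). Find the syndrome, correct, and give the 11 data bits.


Syndrome = 5: error at position 5

Data: 10011100001 (corrected bit 5)


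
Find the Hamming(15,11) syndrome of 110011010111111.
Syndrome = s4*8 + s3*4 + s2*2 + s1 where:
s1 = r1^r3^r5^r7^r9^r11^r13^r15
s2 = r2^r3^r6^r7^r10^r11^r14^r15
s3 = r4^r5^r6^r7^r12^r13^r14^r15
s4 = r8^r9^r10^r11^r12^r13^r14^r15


s1=1, s2=0, s3=0, s4=1

Syndrome = 9 (error at position 9)


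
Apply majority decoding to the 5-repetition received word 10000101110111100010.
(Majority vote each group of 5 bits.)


Groups: 10000, 10111, 01111, 00010
Majority votes: 0110

0110


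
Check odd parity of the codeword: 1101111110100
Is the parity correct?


Number of 1s: 9

Yes, parity is correct (9 ones)


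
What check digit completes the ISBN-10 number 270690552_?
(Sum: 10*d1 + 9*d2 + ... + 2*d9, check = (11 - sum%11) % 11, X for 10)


Weighted sum: 218
218 mod 11 = 9

Check digit: 2


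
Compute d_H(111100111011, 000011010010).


XOR: 111111101001
Count of 1s: 9

9


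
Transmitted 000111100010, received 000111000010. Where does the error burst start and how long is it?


XOR: 000000100000

Burst at position 6, length 1


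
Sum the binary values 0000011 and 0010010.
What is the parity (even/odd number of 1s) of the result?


0000011 = 3
0010010 = 18
Sum = 21 = 10101
1s count = 3

odd parity (3 ones in 10101)


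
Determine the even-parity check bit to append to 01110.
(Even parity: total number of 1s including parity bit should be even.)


Number of 1s in data: 3
Parity bit: 1

1


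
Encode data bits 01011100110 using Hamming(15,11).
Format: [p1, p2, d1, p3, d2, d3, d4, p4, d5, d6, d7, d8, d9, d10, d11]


Parity bits: p1=0, p2=1, p3=0, p4=0

010010101100110


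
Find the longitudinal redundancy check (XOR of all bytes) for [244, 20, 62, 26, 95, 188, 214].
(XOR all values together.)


XOR chain: 244 ^ 20 ^ 62 ^ 26 ^ 95 ^ 188 ^ 214 = 241

241


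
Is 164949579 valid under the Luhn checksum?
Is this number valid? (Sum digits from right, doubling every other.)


Luhn sum = 49
49 mod 10 = 9

Invalid (Luhn sum mod 10 = 9)


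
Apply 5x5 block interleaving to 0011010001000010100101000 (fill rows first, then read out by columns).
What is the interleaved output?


Matrix:
  00110
  10001
  00001
  01001
  01000
Read columns: 0100000011100001000001110

0100000011100001000001110


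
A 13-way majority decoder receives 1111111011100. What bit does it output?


Ones: 10 out of 13
Threshold: 7

1 (10/13 voted 1)


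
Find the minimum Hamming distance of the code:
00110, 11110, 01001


Comparing all pairs, minimum distance: 2
Can detect 1 errors, correct 0 errors

2


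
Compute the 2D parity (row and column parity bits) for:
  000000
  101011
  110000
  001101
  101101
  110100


Row parities: 000101
Column parities: 001111

Row P: 000101, Col P: 001111, Corner: 0


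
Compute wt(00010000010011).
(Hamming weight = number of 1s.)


Counting 1s in 00010000010011

4


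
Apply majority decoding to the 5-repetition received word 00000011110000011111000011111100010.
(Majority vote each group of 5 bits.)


Groups: 00000, 01111, 00000, 11111, 00001, 11111, 00010
Majority votes: 0101010

0101010


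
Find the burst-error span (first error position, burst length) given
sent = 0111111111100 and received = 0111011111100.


XOR: 0000100000000

Burst at position 4, length 1


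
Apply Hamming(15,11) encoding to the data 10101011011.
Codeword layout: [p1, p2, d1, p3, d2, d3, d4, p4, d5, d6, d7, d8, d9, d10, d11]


Parity bits: p1=0, p2=1, p3=0, p4=1

011001011011011


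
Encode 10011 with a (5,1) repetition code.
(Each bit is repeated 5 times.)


Each bit -> 5 copies

1111100000000001111111111


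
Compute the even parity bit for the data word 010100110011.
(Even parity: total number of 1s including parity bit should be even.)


Number of 1s in data: 6
Parity bit: 0

0


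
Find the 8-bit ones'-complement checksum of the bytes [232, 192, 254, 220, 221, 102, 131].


Sum = 1352 mod 256 = 72
Complement = 183

183


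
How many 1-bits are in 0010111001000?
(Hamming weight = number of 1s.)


Counting 1s in 0010111001000

5


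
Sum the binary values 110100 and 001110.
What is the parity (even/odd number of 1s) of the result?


110100 = 52
001110 = 14
Sum = 66 = 1000010
1s count = 2

even parity (2 ones in 1000010)


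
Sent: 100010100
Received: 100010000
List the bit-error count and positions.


XOR: 000000100

1 error(s) at position(s): 6


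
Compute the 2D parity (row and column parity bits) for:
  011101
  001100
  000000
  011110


Row parities: 0000
Column parities: 001111

Row P: 0000, Col P: 001111, Corner: 0


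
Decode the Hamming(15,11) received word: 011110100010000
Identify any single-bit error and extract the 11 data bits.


Syndrome = 12: error at position 12

Data: 11010011000 (corrected bit 12)


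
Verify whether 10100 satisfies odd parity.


Number of 1s: 2

No, parity error (2 ones)


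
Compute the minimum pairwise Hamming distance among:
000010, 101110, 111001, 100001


Comparing all pairs, minimum distance: 2
Can detect 1 errors, correct 0 errors

2


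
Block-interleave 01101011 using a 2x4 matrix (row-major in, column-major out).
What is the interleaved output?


Matrix:
  0110
  1011
Read columns: 01101101

01101101


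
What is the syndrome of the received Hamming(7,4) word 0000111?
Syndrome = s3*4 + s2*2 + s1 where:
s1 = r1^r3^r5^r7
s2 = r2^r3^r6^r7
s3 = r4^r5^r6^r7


s1=0, s2=0, s3=1

Syndrome = 4 (error at position 4)


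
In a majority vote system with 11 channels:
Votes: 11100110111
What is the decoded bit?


Ones: 8 out of 11
Threshold: 6

1 (8/11 voted 1)


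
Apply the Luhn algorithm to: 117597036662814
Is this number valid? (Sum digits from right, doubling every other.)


Luhn sum = 64
64 mod 10 = 4

Invalid (Luhn sum mod 10 = 4)


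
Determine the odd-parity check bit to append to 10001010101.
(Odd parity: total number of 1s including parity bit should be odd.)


Number of 1s in data: 5
Parity bit: 0

0


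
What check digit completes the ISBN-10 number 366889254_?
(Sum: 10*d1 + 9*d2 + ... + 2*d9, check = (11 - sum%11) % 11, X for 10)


Weighted sum: 312
312 mod 11 = 4

Check digit: 7


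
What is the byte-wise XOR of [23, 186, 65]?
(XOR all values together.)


XOR chain: 23 ^ 186 ^ 65 = 236

236


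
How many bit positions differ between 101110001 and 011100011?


XOR: 110010010
Count of 1s: 4

4


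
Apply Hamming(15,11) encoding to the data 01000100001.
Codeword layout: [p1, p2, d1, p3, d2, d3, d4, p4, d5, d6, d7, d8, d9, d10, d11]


Parity bits: p1=0, p2=0, p3=0, p4=0

000010000100001


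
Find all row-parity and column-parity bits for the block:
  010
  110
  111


Row parities: 101
Column parities: 011

Row P: 101, Col P: 011, Corner: 0


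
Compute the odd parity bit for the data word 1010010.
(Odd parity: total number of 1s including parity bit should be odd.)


Number of 1s in data: 3
Parity bit: 0

0


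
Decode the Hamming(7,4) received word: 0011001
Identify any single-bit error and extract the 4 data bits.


Syndrome = 0: no error detected

Data: 1001 (no errors)


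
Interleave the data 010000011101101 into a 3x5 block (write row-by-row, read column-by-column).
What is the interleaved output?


Matrix:
  01000
  00111
  01101
Read columns: 000101011010011

000101011010011


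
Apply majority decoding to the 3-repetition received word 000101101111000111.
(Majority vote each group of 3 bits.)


Groups: 000, 101, 101, 111, 000, 111
Majority votes: 011101

011101


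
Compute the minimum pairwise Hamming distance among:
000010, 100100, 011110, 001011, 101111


Comparing all pairs, minimum distance: 2
Can detect 1 errors, correct 0 errors

2


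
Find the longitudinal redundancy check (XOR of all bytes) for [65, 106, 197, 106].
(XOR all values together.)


XOR chain: 65 ^ 106 ^ 197 ^ 106 = 132

132


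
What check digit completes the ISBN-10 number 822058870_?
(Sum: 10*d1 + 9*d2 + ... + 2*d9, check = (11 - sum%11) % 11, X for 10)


Weighted sum: 237
237 mod 11 = 6

Check digit: 5


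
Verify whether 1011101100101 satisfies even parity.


Number of 1s: 8

Yes, parity is correct (8 ones)


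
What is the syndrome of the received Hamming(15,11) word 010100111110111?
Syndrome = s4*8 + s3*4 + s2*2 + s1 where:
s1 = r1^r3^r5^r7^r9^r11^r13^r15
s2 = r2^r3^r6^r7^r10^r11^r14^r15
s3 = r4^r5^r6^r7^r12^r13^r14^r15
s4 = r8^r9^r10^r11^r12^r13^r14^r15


s1=1, s2=0, s3=1, s4=1

Syndrome = 13 (error at position 13)


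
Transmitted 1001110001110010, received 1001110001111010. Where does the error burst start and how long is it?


XOR: 0000000000001000

Burst at position 12, length 1


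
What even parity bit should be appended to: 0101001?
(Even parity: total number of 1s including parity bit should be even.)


Number of 1s in data: 3
Parity bit: 1

1


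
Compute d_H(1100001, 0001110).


XOR: 1101111
Count of 1s: 6

6


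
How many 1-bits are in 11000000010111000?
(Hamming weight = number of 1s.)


Counting 1s in 11000000010111000

6


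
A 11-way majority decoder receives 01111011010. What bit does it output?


Ones: 7 out of 11
Threshold: 6

1 (7/11 voted 1)


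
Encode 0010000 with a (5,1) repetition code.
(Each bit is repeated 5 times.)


Each bit -> 5 copies

00000000001111100000000000000000000


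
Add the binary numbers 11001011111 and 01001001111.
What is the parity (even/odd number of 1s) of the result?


11001011111 = 1631
01001001111 = 591
Sum = 2222 = 100010101110
1s count = 6

even parity (6 ones in 100010101110)


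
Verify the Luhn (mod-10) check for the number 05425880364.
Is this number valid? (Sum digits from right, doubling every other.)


Luhn sum = 39
39 mod 10 = 9

Invalid (Luhn sum mod 10 = 9)


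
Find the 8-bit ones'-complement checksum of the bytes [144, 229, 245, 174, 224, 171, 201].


Sum = 1388 mod 256 = 108
Complement = 147

147


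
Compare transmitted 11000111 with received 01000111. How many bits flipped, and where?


XOR: 10000000

1 error(s) at position(s): 0


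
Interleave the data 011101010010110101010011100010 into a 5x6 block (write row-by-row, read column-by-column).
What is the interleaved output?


Matrix:
  011101
  010010
  110101
  010011
  100010
Read columns: 001011111010000101000101110110

001011111010000101000101110110


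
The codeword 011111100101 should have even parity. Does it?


Number of 1s: 8

Yes, parity is correct (8 ones)


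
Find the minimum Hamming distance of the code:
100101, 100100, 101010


Comparing all pairs, minimum distance: 1
Can detect 0 errors, correct 0 errors

1


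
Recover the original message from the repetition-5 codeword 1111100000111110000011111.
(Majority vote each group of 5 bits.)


Groups: 11111, 00000, 11111, 00000, 11111
Majority votes: 10101

10101


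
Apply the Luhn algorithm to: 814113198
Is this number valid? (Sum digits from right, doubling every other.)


Luhn sum = 41
41 mod 10 = 1

Invalid (Luhn sum mod 10 = 1)


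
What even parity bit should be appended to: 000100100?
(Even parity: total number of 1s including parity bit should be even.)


Number of 1s in data: 2
Parity bit: 0

0


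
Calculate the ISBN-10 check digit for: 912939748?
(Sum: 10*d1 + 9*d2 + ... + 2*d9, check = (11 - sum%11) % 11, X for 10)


Weighted sum: 297
297 mod 11 = 0

Check digit: 0


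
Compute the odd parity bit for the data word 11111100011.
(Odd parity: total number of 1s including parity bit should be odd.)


Number of 1s in data: 8
Parity bit: 1

1


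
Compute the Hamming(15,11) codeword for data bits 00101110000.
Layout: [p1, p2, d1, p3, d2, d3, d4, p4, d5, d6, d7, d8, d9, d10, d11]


Parity bits: p1=0, p2=1, p3=1, p4=1

010101011110000


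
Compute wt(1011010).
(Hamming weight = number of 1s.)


Counting 1s in 1011010

4


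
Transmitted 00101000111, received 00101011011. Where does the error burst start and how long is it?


XOR: 00000011100

Burst at position 6, length 3


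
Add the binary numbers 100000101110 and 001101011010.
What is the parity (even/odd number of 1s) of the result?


100000101110 = 2094
001101011010 = 858
Sum = 2952 = 101110001000
1s count = 5

odd parity (5 ones in 101110001000)


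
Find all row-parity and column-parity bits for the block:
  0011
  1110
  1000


Row parities: 011
Column parities: 0101

Row P: 011, Col P: 0101, Corner: 0


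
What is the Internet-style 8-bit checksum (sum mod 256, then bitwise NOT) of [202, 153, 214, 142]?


Sum = 711 mod 256 = 199
Complement = 56

56


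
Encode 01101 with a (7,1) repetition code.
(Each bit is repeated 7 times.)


Each bit -> 7 copies

00000001111111111111100000001111111


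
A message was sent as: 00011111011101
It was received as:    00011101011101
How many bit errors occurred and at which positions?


XOR: 00000010000000

1 error(s) at position(s): 6


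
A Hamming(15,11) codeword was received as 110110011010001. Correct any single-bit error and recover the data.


Syndrome = 7: error at position 7

Data: 01011010001 (corrected bit 7)


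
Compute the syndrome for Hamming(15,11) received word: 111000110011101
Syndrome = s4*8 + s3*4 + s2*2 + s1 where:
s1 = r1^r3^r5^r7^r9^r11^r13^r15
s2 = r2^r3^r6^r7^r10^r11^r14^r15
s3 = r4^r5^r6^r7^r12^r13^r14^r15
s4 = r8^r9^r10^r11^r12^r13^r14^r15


s1=0, s2=1, s3=0, s4=1

Syndrome = 10 (error at position 10)


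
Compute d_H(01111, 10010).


XOR: 11101
Count of 1s: 4

4


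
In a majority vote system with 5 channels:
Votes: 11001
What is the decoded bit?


Ones: 3 out of 5
Threshold: 3

1 (3/5 voted 1)


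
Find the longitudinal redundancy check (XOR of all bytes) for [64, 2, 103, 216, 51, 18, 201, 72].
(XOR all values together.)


XOR chain: 64 ^ 2 ^ 103 ^ 216 ^ 51 ^ 18 ^ 201 ^ 72 = 93

93


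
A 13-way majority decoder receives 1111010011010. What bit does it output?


Ones: 8 out of 13
Threshold: 7

1 (8/13 voted 1)


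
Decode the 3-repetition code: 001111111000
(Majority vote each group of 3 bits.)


Groups: 001, 111, 111, 000
Majority votes: 0110

0110


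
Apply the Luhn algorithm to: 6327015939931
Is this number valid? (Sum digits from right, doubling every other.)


Luhn sum = 63
63 mod 10 = 3

Invalid (Luhn sum mod 10 = 3)


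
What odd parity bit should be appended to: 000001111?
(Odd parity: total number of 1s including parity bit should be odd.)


Number of 1s in data: 4
Parity bit: 1

1


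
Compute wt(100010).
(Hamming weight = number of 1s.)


Counting 1s in 100010

2


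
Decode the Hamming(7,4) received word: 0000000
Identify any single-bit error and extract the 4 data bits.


Syndrome = 0: no error detected

Data: 0000 (no errors)


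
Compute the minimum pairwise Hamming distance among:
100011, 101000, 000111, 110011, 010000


Comparing all pairs, minimum distance: 1
Can detect 0 errors, correct 0 errors

1


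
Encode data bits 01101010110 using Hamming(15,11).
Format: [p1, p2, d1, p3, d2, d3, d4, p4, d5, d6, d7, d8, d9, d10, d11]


Parity bits: p1=0, p2=1, p3=0, p4=0

010011001010110


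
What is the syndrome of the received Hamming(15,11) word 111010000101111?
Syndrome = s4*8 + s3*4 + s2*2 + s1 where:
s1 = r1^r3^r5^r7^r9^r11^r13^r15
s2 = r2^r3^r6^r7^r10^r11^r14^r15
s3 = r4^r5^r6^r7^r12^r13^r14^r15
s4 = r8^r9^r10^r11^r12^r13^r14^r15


s1=1, s2=1, s3=1, s4=1

Syndrome = 15 (error at position 15)


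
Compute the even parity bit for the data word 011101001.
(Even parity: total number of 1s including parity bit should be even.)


Number of 1s in data: 5
Parity bit: 1

1


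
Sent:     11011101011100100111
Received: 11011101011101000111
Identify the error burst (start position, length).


XOR: 00000000000001100000

Burst at position 13, length 2


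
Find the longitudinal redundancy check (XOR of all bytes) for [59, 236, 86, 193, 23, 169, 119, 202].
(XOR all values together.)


XOR chain: 59 ^ 236 ^ 86 ^ 193 ^ 23 ^ 169 ^ 119 ^ 202 = 67

67


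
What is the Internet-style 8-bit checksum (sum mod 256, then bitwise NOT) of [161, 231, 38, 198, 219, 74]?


Sum = 921 mod 256 = 153
Complement = 102

102


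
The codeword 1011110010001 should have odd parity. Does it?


Number of 1s: 7

Yes, parity is correct (7 ones)


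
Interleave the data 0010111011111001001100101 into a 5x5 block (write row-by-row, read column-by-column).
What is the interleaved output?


Matrix:
  00101
  11011
  11100
  10011
  00101
Read columns: 0111001100101010101011011

0111001100101010101011011


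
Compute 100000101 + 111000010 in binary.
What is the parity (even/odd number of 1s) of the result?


100000101 = 261
111000010 = 450
Sum = 711 = 1011000111
1s count = 6

even parity (6 ones in 1011000111)


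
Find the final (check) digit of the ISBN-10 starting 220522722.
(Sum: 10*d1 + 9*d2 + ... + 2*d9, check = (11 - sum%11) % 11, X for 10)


Weighted sum: 133
133 mod 11 = 1

Check digit: X


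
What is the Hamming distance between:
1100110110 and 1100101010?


XOR: 0000011100
Count of 1s: 3

3


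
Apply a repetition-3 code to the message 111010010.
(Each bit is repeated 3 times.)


Each bit -> 3 copies

111111111000111000000111000


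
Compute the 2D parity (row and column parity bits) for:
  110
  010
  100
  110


Row parities: 0110
Column parities: 110

Row P: 0110, Col P: 110, Corner: 0


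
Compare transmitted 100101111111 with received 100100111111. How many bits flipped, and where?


XOR: 000001000000

1 error(s) at position(s): 5


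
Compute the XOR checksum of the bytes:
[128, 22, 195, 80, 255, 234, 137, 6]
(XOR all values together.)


XOR chain: 128 ^ 22 ^ 195 ^ 80 ^ 255 ^ 234 ^ 137 ^ 6 = 159

159


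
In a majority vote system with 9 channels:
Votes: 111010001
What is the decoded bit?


Ones: 5 out of 9
Threshold: 5

1 (5/9 voted 1)


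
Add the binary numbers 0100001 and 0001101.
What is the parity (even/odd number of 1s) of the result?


0100001 = 33
0001101 = 13
Sum = 46 = 101110
1s count = 4

even parity (4 ones in 101110)


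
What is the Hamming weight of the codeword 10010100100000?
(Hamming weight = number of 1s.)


Counting 1s in 10010100100000

4


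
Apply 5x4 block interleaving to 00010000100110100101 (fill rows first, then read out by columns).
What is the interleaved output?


Matrix:
  0001
  0000
  1001
  1010
  0101
Read columns: 00110000010001010101

00110000010001010101


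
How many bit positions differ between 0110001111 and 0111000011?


XOR: 0001001100
Count of 1s: 3

3


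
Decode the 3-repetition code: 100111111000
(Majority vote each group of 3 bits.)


Groups: 100, 111, 111, 000
Majority votes: 0110

0110


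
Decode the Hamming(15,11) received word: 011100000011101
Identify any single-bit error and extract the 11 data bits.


Syndrome = 0: no error detected

Data: 10000011101 (no errors)


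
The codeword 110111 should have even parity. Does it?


Number of 1s: 5

No, parity error (5 ones)


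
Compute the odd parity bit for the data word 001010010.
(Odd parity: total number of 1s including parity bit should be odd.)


Number of 1s in data: 3
Parity bit: 0

0


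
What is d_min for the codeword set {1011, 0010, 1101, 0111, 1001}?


Comparing all pairs, minimum distance: 1
Can detect 0 errors, correct 0 errors

1


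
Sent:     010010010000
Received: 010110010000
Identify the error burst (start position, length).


XOR: 000100000000

Burst at position 3, length 1


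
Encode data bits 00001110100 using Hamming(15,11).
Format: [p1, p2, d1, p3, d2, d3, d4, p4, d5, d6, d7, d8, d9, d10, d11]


Parity bits: p1=1, p2=0, p3=1, p4=0

100100001110100


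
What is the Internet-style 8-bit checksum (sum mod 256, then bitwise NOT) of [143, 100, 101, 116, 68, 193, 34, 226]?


Sum = 981 mod 256 = 213
Complement = 42

42


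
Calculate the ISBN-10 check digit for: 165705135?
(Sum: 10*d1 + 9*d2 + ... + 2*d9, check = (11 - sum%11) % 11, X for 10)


Weighted sum: 201
201 mod 11 = 3

Check digit: 8


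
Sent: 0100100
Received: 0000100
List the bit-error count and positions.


XOR: 0100000

1 error(s) at position(s): 1


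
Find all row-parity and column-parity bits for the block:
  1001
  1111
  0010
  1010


Row parities: 0010
Column parities: 1110

Row P: 0010, Col P: 1110, Corner: 1


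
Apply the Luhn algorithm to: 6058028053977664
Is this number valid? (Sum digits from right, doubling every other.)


Luhn sum = 59
59 mod 10 = 9

Invalid (Luhn sum mod 10 = 9)


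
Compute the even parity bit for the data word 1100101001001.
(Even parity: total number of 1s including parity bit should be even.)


Number of 1s in data: 6
Parity bit: 0

0


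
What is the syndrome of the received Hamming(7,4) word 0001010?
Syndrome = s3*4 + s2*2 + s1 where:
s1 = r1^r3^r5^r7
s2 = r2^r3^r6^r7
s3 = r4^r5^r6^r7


s1=0, s2=1, s3=0

Syndrome = 2 (error at position 2)


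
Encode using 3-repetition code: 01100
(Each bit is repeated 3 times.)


Each bit -> 3 copies

000111111000000


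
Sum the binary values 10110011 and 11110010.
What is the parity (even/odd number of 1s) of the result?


10110011 = 179
11110010 = 242
Sum = 421 = 110100101
1s count = 5

odd parity (5 ones in 110100101)


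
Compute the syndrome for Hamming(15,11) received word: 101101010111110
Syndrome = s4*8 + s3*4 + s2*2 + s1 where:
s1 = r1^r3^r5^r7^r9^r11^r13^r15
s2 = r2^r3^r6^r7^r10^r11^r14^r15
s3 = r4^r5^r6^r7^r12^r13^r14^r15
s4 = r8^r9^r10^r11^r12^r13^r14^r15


s1=0, s2=1, s3=1, s4=0

Syndrome = 6 (error at position 6)


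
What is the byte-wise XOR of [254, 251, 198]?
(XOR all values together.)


XOR chain: 254 ^ 251 ^ 198 = 195

195


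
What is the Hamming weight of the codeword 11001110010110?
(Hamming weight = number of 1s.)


Counting 1s in 11001110010110

8


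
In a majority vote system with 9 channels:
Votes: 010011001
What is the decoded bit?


Ones: 4 out of 9
Threshold: 5

0 (4/9 voted 1)


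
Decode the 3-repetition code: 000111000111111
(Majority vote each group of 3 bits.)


Groups: 000, 111, 000, 111, 111
Majority votes: 01011

01011


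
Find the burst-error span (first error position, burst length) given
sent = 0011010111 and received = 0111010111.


XOR: 0100000000

Burst at position 1, length 1


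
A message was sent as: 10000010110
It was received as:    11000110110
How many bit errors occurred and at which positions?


XOR: 01000100000

2 error(s) at position(s): 1, 5


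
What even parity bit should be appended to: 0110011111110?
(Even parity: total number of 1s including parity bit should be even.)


Number of 1s in data: 9
Parity bit: 1

1
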